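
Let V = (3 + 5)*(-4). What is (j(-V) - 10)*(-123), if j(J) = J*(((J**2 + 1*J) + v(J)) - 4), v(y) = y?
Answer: -4265394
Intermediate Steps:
V = -32 (V = 8*(-4) = -32)
j(J) = J*(-4 + J**2 + 2*J) (j(J) = J*(((J**2 + 1*J) + J) - 4) = J*(((J**2 + J) + J) - 4) = J*(((J + J**2) + J) - 4) = J*((J**2 + 2*J) - 4) = J*(-4 + J**2 + 2*J))
(j(-V) - 10)*(-123) = ((-1*(-32))*(-4 + (-1*(-32))**2 + 2*(-1*(-32))) - 10)*(-123) = (32*(-4 + 32**2 + 2*32) - 10)*(-123) = (32*(-4 + 1024 + 64) - 10)*(-123) = (32*1084 - 10)*(-123) = (34688 - 10)*(-123) = 34678*(-123) = -4265394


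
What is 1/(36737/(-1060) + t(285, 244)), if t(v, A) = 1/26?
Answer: -13780/477051 ≈ -0.028886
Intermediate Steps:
t(v, A) = 1/26
1/(36737/(-1060) + t(285, 244)) = 1/(36737/(-1060) + 1/26) = 1/(36737*(-1/1060) + 1/26) = 1/(-36737/1060 + 1/26) = 1/(-477051/13780) = -13780/477051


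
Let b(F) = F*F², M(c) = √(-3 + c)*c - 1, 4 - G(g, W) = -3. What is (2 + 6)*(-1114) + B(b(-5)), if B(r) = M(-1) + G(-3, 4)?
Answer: -8906 - 2*I ≈ -8906.0 - 2.0*I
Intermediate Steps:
G(g, W) = 7 (G(g, W) = 4 - 1*(-3) = 4 + 3 = 7)
M(c) = -1 + c*√(-3 + c) (M(c) = c*√(-3 + c) - 1 = -1 + c*√(-3 + c))
b(F) = F³
B(r) = 6 - 2*I (B(r) = (-1 - √(-3 - 1)) + 7 = (-1 - √(-4)) + 7 = (-1 - 2*I) + 7 = 6 - 2*I)
(2 + 6)*(-1114) + B(b(-5)) = (2 + 6)*(-1114) + (6 - 2*I) = 8*(-1114) + (6 - 2*I) = -8912 + (6 - 2*I) = -8906 - 2*I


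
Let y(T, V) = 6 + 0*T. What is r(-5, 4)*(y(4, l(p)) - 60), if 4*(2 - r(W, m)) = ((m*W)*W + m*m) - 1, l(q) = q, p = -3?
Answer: 2889/2 ≈ 1444.5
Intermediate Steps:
y(T, V) = 6 (y(T, V) = 6 + 0 = 6)
r(W, m) = 9/4 - m²/4 - m*W²/4 (r(W, m) = 2 - (((m*W)*W + m*m) - 1)/4 = 2 - (((W*m)*W + m²) - 1)/4 = 2 - ((m*W² + m²) - 1)/4 = 2 - ((m² + m*W²) - 1)/4 = 2 - (-1 + m² + m*W²)/4 = 2 + (¼ - m²/4 - m*W²/4) = 9/4 - m²/4 - m*W²/4)
r(-5, 4)*(y(4, l(p)) - 60) = (9/4 - ¼*4² - ¼*4*(-5)²)*(6 - 60) = (9/4 - ¼*16 - ¼*4*25)*(-54) = (9/4 - 4 - 25)*(-54) = -107/4*(-54) = 2889/2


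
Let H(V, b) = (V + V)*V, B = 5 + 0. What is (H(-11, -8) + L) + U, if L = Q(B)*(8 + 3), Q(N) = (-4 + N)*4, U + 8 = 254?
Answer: 532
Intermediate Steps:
U = 246 (U = -8 + 254 = 246)
B = 5
H(V, b) = 2*V**2 (H(V, b) = (2*V)*V = 2*V**2)
Q(N) = -16 + 4*N
L = 44 (L = (-16 + 4*5)*(8 + 3) = (-16 + 20)*11 = 4*11 = 44)
(H(-11, -8) + L) + U = (2*(-11)**2 + 44) + 246 = (2*121 + 44) + 246 = (242 + 44) + 246 = 286 + 246 = 532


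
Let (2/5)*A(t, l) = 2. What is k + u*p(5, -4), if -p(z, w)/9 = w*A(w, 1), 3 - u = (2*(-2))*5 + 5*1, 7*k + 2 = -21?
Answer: 22657/7 ≈ 3236.7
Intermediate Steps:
A(t, l) = 5 (A(t, l) = (5/2)*2 = 5)
k = -23/7 (k = -2/7 + (1/7)*(-21) = -2/7 - 3 = -23/7 ≈ -3.2857)
u = 18 (u = 3 - ((2*(-2))*5 + 5*1) = 3 - (-4*5 + 5) = 3 - (-20 + 5) = 3 - 1*(-15) = 3 + 15 = 18)
p(z, w) = -45*w (p(z, w) = -9*w*5 = -45*w)
k + u*p(5, -4) = -23/7 + 18*(-45*(-4)) = -23/7 + 18*180 = -23/7 + 3240 = 22657/7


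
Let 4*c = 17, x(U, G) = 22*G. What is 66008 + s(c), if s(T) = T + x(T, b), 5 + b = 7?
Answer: 264225/4 ≈ 66056.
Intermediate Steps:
b = 2 (b = -5 + 7 = 2)
c = 17/4 (c = (¼)*17 = 17/4 ≈ 4.2500)
s(T) = 44 + T (s(T) = T + 22*2 = T + 44 = 44 + T)
66008 + s(c) = 66008 + (44 + 17/4) = 66008 + 193/4 = 264225/4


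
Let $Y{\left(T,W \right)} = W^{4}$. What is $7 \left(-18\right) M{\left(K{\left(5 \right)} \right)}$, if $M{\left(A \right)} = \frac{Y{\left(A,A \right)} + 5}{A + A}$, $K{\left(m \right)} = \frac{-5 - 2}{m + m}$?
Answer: $\frac{471609}{1000} \approx 471.61$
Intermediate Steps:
$K{\left(m \right)} = - \frac{7}{2 m}$
$M{\left(A \right)} = \frac{5 + A^{4}}{2 A}$ ($M{\left(A \right)} = \frac{A^{4} + 5}{A + A} = \frac{5 + A^{4}}{2 A}$)
$7 \left(-18\right) M{\left(K{\left(5 \right)} \right)} = 7 \left(-18\right) \frac{5 + \left(- \frac{7}{2 \cdot 5}\right)^{4}}{2 \left(- \frac{7}{2 \cdot 5}\right)} = - 126 \frac{5 + \left(\left(- \frac{7}{2}\right) \frac{1}{5}\right)^{4}}{2 \left(\left(- \frac{7}{2}\right) \frac{1}{5}\right)} = - 126 \frac{5 + \left(- \frac{7}{10}\right)^{4}}{2 \left(- \frac{7}{10}\right)} = - 126 \cdot \frac{1}{2} \left(- \frac{10}{7}\right) \left(5 + \frac{2401}{10000}\right) = - 126 \cdot \frac{1}{2} \left(- \frac{10}{7}\right) \frac{52401}{10000} = \left(-126\right) \left(- \frac{52401}{14000}\right) = \frac{471609}{1000}$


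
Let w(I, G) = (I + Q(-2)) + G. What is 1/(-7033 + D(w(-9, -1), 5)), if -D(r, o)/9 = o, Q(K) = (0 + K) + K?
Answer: -1/7078 ≈ -0.00014128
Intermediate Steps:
Q(K) = 2*K (Q(K) = K + K = 2*K)
w(I, G) = -4 + G + I (w(I, G) = (I + 2*(-2)) + G = (I - 4) + G = (-4 + I) + G = -4 + G + I)
D(r, o) = -9*o
1/(-7033 + D(w(-9, -1), 5)) = 1/(-7033 - 9*5) = 1/(-7033 - 45) = 1/(-7078) = -1/7078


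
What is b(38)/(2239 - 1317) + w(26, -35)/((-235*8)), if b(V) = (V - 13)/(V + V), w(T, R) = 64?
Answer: -554701/16466920 ≈ -0.033686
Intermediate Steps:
b(V) = (-13 + V)/(2*V) (b(V) = (-13 + V)/((2*V)) = (-13 + V)*(1/(2*V)) = (-13 + V)/(2*V))
b(38)/(2239 - 1317) + w(26, -35)/((-235*8)) = ((½)*(-13 + 38)/38)/(2239 - 1317) + 64/((-235*8)) = ((½)*(1/38)*25)/922 + 64/(-1880) = (25/76)*(1/922) + 64*(-1/1880) = 25/70072 - 8/235 = -554701/16466920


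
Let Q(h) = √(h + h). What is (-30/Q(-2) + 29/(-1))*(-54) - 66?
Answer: 1500 - 810*I ≈ 1500.0 - 810.0*I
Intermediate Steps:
Q(h) = √2*√h (Q(h) = √(2*h) = √2*√h)
(-30/Q(-2) + 29/(-1))*(-54) - 66 = (-30*(-I/2) + 29/(-1))*(-54) - 66 = (-30*(-I/2) + 29*(-1))*(-54) - 66 = (-30*(-I/2) - 29)*(-54) - 66 = (-(-15)*I - 29)*(-54) - 66 = (15*I - 29)*(-54) - 66 = (-29 + 15*I)*(-54) - 66 = (1566 - 810*I) - 66 = 1500 - 810*I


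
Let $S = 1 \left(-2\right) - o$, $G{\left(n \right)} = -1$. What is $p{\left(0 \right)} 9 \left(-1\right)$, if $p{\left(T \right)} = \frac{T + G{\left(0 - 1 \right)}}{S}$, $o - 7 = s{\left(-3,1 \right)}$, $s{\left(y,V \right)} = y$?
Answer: $- \frac{3}{2} \approx -1.5$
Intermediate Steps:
$o = 4$ ($o = 7 - 3 = 4$)
$S = -6$ ($S = 1 \left(-2\right) - 4 = -2 - 4 = -6$)
$p{\left(T \right)} = \frac{1}{6} - \frac{T}{6}$ ($p{\left(T \right)} = \frac{T - 1}{-6} = \left(-1 + T\right) \left(- \frac{1}{6}\right) = \frac{1}{6} - \frac{T}{6}$)
$p{\left(0 \right)} 9 \left(-1\right) = \left(\frac{1}{6} - 0\right) 9 \left(-1\right) = \left(\frac{1}{6} + 0\right) 9 \left(-1\right) = \frac{1}{6} \cdot 9 \left(-1\right) = \frac{3}{2} \left(-1\right) = - \frac{3}{2}$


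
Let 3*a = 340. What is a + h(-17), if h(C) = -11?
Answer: 307/3 ≈ 102.33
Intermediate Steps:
a = 340/3 (a = (⅓)*340 = 340/3 ≈ 113.33)
a + h(-17) = 340/3 - 11 = 307/3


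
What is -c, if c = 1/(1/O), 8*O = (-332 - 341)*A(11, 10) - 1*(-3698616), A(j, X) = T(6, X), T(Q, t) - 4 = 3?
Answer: -3693905/8 ≈ -4.6174e+5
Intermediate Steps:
T(Q, t) = 7 (T(Q, t) = 4 + 3 = 7)
A(j, X) = 7
O = 3693905/8 (O = ((-332 - 341)*7 - 1*(-3698616))/8 = (-673*7 + 3698616)/8 = (-4711 + 3698616)/8 = (⅛)*3693905 = 3693905/8 ≈ 4.6174e+5)
c = 3693905/8 (c = 1/(1/(3693905/8)) = 1/(8/3693905) = 3693905/8 ≈ 4.6174e+5)
-c = -1*3693905/8 = -3693905/8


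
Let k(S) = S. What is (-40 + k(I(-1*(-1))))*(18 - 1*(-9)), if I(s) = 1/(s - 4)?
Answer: -1089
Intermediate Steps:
I(s) = 1/(-4 + s)
(-40 + k(I(-1*(-1))))*(18 - 1*(-9)) = (-40 + 1/(-4 - 1*(-1)))*(18 - 1*(-9)) = (-40 + 1/(-4 + 1))*(18 + 9) = (-40 + 1/(-3))*27 = (-40 - ⅓)*27 = -121/3*27 = -1089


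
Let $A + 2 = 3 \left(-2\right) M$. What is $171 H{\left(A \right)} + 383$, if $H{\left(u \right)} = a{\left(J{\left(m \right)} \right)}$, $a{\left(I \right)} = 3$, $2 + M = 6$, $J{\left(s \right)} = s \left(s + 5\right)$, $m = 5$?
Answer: $896$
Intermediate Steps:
$J{\left(s \right)} = s \left(5 + s\right)$
$M = 4$ ($M = -2 + 6 = 4$)
$A = -26$ ($A = -2 + 3 \left(-2\right) 4 = -2 - 24 = -26$)
$H{\left(u \right)} = 3$
$171 H{\left(A \right)} + 383 = 171 \cdot 3 + 383 = 513 + 383 = 896$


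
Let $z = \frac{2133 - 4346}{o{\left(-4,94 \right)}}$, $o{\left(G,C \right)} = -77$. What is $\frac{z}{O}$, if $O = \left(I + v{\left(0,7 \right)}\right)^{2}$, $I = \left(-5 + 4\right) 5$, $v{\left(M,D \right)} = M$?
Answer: $\frac{2213}{1925} \approx 1.1496$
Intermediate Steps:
$I = -5$ ($I = \left(-1\right) 5 = -5$)
$z = \frac{2213}{77}$ ($z = \frac{2133 - 4346}{-77} = \left(-2213\right) \left(- \frac{1}{77}\right) = \frac{2213}{77} \approx 28.74$)
$O = 25$ ($O = \left(-5 + 0\right)^{2} = \left(-5\right)^{2} = 25$)
$\frac{z}{O} = \frac{2213}{77 \cdot 25} = \frac{2213}{77} \cdot \frac{1}{25} = \frac{2213}{1925}$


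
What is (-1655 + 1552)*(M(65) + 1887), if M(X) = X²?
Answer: -629536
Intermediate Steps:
(-1655 + 1552)*(M(65) + 1887) = (-1655 + 1552)*(65² + 1887) = -103*(4225 + 1887) = -103*6112 = -629536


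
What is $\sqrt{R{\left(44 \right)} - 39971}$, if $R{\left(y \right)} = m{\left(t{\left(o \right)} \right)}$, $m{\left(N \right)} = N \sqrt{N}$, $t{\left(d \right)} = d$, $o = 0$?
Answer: $i \sqrt{39971} \approx 199.93 i$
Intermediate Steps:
$m{\left(N \right)} = N^{\frac{3}{2}}$
$R{\left(y \right)} = 0$ ($R{\left(y \right)} = 0^{\frac{3}{2}} = 0$)
$\sqrt{R{\left(44 \right)} - 39971} = \sqrt{0 - 39971} = \sqrt{-39971} = i \sqrt{39971}$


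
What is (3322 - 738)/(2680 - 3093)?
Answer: -2584/413 ≈ -6.2567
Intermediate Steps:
(3322 - 738)/(2680 - 3093) = 2584/(-413) = 2584*(-1/413) = -2584/413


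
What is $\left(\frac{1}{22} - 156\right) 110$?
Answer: $-17155$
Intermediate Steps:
$\left(\frac{1}{22} - 156\right) 110 = \left(- \frac{3431}{22}\right) 110 = -17155$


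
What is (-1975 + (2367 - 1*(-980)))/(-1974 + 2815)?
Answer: 1372/841 ≈ 1.6314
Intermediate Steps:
(-1975 + (2367 - 1*(-980)))/(-1974 + 2815) = (-1975 + (2367 + 980))/841 = (-1975 + 3347)*(1/841) = 1372*(1/841) = 1372/841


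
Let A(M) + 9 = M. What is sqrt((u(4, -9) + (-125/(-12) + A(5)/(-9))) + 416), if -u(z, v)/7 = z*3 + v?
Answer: sqrt(14611)/6 ≈ 20.146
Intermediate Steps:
A(M) = -9 + M
u(z, v) = -21*z - 7*v (u(z, v) = -7*(z*3 + v) = -7*(3*z + v) = -7*(v + 3*z) = -21*z - 7*v)
sqrt((u(4, -9) + (-125/(-12) + A(5)/(-9))) + 416) = sqrt(((-21*4 - 7*(-9)) + (-125/(-12) + (-9 + 5)/(-9))) + 416) = sqrt(((-84 + 63) + (-125*(-1/12) - 4*(-1/9))) + 416) = sqrt((-21 + (125/12 + 4/9)) + 416) = sqrt((-21 + 391/36) + 416) = sqrt(-365/36 + 416) = sqrt(14611/36) = sqrt(14611)/6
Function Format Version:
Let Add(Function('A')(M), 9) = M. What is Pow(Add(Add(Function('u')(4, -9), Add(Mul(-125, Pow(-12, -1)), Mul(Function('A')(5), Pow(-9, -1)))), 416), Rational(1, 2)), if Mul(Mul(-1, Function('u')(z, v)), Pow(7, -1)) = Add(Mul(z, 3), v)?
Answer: Mul(Rational(1, 6), Pow(14611, Rational(1, 2))) ≈ 20.146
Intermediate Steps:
Function('A')(M) = Add(-9, M)
Function('u')(z, v) = Add(Mul(-21, z), Mul(-7, v)) (Function('u')(z, v) = Mul(-7, Add(Mul(z, 3), v)) = Mul(-7, Add(Mul(3, z), v)) = Mul(-7, Add(v, Mul(3, z))) = Add(Mul(-21, z), Mul(-7, v)))
Pow(Add(Add(Function('u')(4, -9), Add(Mul(-125, Pow(-12, -1)), Mul(Function('A')(5), Pow(-9, -1)))), 416), Rational(1, 2)) = Pow(Add(Add(Add(Mul(-21, 4), Mul(-7, -9)), Add(Mul(-125, Pow(-12, -1)), Mul(Add(-9, 5), Pow(-9, -1)))), 416), Rational(1, 2)) = Pow(Add(Add(Add(-84, 63), Add(Mul(-125, Rational(-1, 12)), Mul(-4, Rational(-1, 9)))), 416), Rational(1, 2)) = Pow(Add(Add(-21, Add(Rational(125, 12), Rational(4, 9))), 416), Rational(1, 2)) = Pow(Add(Add(-21, Rational(391, 36)), 416), Rational(1, 2)) = Pow(Add(Rational(-365, 36), 416), Rational(1, 2)) = Pow(Rational(14611, 36), Rational(1, 2)) = Mul(Rational(1, 6), Pow(14611, Rational(1, 2)))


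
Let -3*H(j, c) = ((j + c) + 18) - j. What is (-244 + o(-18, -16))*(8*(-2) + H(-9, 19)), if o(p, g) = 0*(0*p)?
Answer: 20740/3 ≈ 6913.3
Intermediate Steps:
o(p, g) = 0 (o(p, g) = 0*0 = 0)
H(j, c) = -6 - c/3 (H(j, c) = -(((j + c) + 18) - j)/3 = -(((c + j) + 18) - j)/3 = -((18 + c + j) - j)/3 = -(18 + c)/3 = -6 - c/3)
(-244 + o(-18, -16))*(8*(-2) + H(-9, 19)) = (-244 + 0)*(8*(-2) + (-6 - 1/3*19)) = -244*(-16 + (-6 - 19/3)) = -244*(-16 - 37/3) = -244*(-85/3) = 20740/3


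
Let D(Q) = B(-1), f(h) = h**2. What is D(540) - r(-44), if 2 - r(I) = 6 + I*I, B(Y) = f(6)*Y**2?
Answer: 1976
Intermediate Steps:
B(Y) = 36*Y**2 (B(Y) = 6**2*Y**2 = 36*Y**2)
D(Q) = 36 (D(Q) = 36*(-1)**2 = 36*1 = 36)
r(I) = -4 - I**2 (r(I) = 2 - (6 + I*I) = 2 - (6 + I**2) = 2 + (-6 - I**2) = -4 - I**2)
D(540) - r(-44) = 36 - (-4 - 1*(-44)**2) = 36 - (-4 - 1*1936) = 36 - (-4 - 1936) = 36 - 1*(-1940) = 36 + 1940 = 1976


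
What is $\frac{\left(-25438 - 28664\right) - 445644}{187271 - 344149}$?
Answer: $\frac{249873}{78439} \approx 3.1856$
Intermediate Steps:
$\frac{\left(-25438 - 28664\right) - 445644}{187271 - 344149} = \frac{\left(-25438 - 28664\right) - 445644}{-156878} = \left(-54102 - 445644\right) \left(- \frac{1}{156878}\right) = \left(-499746\right) \left(- \frac{1}{156878}\right) = \frac{249873}{78439}$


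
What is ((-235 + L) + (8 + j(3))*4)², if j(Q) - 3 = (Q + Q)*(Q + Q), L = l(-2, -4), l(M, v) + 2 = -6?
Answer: 3025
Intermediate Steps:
l(M, v) = -8 (l(M, v) = -2 - 6 = -8)
L = -8
j(Q) = 3 + 4*Q² (j(Q) = 3 + (Q + Q)*(Q + Q) = 3 + (2*Q)*(2*Q) = 3 + 4*Q²)
((-235 + L) + (8 + j(3))*4)² = ((-235 - 8) + (8 + (3 + 4*3²))*4)² = (-243 + (8 + (3 + 4*9))*4)² = (-243 + (8 + (3 + 36))*4)² = (-243 + (8 + 39)*4)² = (-243 + 47*4)² = (-243 + 188)² = (-55)² = 3025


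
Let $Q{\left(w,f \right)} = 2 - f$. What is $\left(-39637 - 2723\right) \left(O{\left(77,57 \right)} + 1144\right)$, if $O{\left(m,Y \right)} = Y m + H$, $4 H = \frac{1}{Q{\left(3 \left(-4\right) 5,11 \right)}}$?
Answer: $- \frac{703130110}{3} \approx -2.3438 \cdot 10^{8}$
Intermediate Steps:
$H = - \frac{1}{36}$ ($H = \frac{1}{4 \left(2 - 11\right)} = \frac{1}{4 \left(-9\right)} = \frac{1}{4} \left(- \frac{1}{9}\right) = - \frac{1}{36} \approx -0.027778$)
$O{\left(m,Y \right)} = - \frac{1}{36} + Y m$ ($O{\left(m,Y \right)} = Y m - \frac{1}{36} = - \frac{1}{36} + Y m$)
$\left(-39637 - 2723\right) \left(O{\left(77,57 \right)} + 1144\right) = \left(-39637 - 2723\right) \left(\left(- \frac{1}{36} + 57 \cdot 77\right) + 1144\right) = \left(-39637 - 2723\right) \left(\left(- \frac{1}{36} + 4389\right) + 1144\right) = - 42360 \left(\frac{158003}{36} + 1144\right) = \left(-42360\right) \frac{199187}{36} = - \frac{703130110}{3}$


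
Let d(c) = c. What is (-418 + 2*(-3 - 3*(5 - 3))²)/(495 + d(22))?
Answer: -256/517 ≈ -0.49516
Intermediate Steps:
(-418 + 2*(-3 - 3*(5 - 3))²)/(495 + d(22)) = (-418 + 2*(-3 - 3*(5 - 3))²)/(495 + 22) = (-418 + 2*(-3 - 3*2)²)/517 = (-418 + 2*(-3 - 6)²)*(1/517) = (-418 + 2*(-9)²)*(1/517) = (-418 + 2*81)*(1/517) = (-418 + 162)*(1/517) = -256*1/517 = -256/517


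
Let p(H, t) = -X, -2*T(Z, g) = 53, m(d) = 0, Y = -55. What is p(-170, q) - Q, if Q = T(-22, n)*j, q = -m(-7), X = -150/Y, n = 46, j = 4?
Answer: 1136/11 ≈ 103.27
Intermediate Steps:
T(Z, g) = -53/2 (T(Z, g) = -1/2*53 = -53/2)
X = 30/11 (X = -150/(-55) = -150*(-1/55) = 30/11 ≈ 2.7273)
q = 0 (q = -1*0 = 0)
p(H, t) = -30/11 (p(H, t) = -1*30/11 = -30/11)
Q = -106 (Q = -53/2*4 = -106)
p(-170, q) - Q = -30/11 - 1*(-106) = -30/11 + 106 = 1136/11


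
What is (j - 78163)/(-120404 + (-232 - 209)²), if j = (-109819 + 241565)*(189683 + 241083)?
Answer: 56751619273/74077 ≈ 7.6612e+5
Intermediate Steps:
j = 56751697436 (j = 131746*430766 = 56751697436)
(j - 78163)/(-120404 + (-232 - 209)²) = (56751697436 - 78163)/(-120404 + (-232 - 209)²) = 56751619273/(-120404 + (-441)²) = 56751619273/(-120404 + 194481) = 56751619273/74077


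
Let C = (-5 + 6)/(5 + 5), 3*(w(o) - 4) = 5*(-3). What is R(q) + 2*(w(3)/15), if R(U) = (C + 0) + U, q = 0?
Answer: -1/30 ≈ -0.033333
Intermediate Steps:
w(o) = -1 (w(o) = 4 + (5*(-3))/3 = 4 + (1/3)*(-15) = 4 - 5 = -1)
C = 1/10 ≈ 0.10000
R(U) = 1/10 + U (R(U) = (1/10 + 0) + U = 1/10 + U)
R(q) + 2*(w(3)/15) = (1/10 + 0) + 2*(-1/15) = 1/10 + 2*(-1*1/15) = 1/10 + 2*(-1/15) = 1/10 - 2/15 = -1/30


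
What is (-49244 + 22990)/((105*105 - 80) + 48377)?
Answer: -13127/29661 ≈ -0.44257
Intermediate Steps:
(-49244 + 22990)/((105*105 - 80) + 48377) = -26254/((11025 - 80) + 48377) = -26254/(10945 + 48377) = -26254/59322 = -26254*1/59322 = -13127/29661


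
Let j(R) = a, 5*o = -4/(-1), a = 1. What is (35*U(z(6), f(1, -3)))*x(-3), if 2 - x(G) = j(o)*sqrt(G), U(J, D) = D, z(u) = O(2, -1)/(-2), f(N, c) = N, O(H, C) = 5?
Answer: 70 - 35*I*sqrt(3) ≈ 70.0 - 60.622*I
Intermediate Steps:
o = 4/5 (o = (-4/(-1))/5 = (-4*(-1))/5 = (1/5)*4 = 4/5 ≈ 0.80000)
j(R) = 1
z(u) = -5/2 (z(u) = 5/(-2) = 5*(-1/2) = -5/2)
x(G) = 2 - sqrt(G)
(35*U(z(6), f(1, -3)))*x(-3) = (35*1)*(2 - sqrt(-3)) = 35*(2 - I*sqrt(3)) = 70 - 35*I*sqrt(3)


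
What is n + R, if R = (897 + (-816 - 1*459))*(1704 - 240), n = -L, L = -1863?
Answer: -551529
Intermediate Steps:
n = 1863 (n = -1*(-1863) = 1863)
R = -553392 (R = (897 + (-816 - 459))*1464 = (897 - 1275)*1464 = -378*1464 = -553392)
n + R = 1863 - 553392 = -551529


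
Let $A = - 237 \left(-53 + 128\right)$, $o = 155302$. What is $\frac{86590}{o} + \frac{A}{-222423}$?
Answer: $\frac{524288110}{822446113} \approx 0.63747$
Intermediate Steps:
$A = -17775$ ($A = \left(-237\right) 75 = -17775$)
$\frac{86590}{o} + \frac{A}{-222423} = \frac{86590}{155302} - \frac{17775}{-222423} = 86590 \cdot \frac{1}{155302} - - \frac{5925}{74141} = \frac{6185}{11093} + \frac{5925}{74141} = \frac{524288110}{822446113}$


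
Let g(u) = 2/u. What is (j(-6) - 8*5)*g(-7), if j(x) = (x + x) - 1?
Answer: 106/7 ≈ 15.143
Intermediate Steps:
j(x) = -1 + 2*x (j(x) = 2*x - 1 = -1 + 2*x)
(j(-6) - 8*5)*g(-7) = ((-1 + 2*(-6)) - 8*5)*(2/(-7)) = ((-1 - 12) - 40)*(2*(-⅐)) = (-13 - 40)*(-2/7) = -53*(-2/7) = 106/7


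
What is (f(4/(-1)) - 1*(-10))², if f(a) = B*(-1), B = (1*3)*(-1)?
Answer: 169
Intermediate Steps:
B = -3 (B = 3*(-1) = -3)
f(a) = 3 (f(a) = -3*(-1) = 3)
(f(4/(-1)) - 1*(-10))² = (3 - 1*(-10))² = (3 + 10)² = 13² = 169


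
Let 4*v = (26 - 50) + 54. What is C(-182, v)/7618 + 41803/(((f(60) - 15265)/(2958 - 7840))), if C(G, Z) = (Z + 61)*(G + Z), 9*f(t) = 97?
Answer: 6995322956233/522929992 ≈ 13377.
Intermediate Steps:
f(t) = 97/9 (f(t) = (⅑)*97 = 97/9)
v = 15/2 (v = ((26 - 50) + 54)/4 = (-24 + 54)/4 = (¼)*30 = 15/2 ≈ 7.5000)
C(G, Z) = (61 + Z)*(G + Z)
C(-182, v)/7618 + 41803/(((f(60) - 15265)/(2958 - 7840))) = ((15/2)² + 61*(-182) + 61*(15/2) - 182*15/2)/7618 + 41803/(((97/9 - 15265)/(2958 - 7840))) = (225/4 - 11102 + 915/2 - 1365)*(1/7618) + 41803/((-137288/9/(-4882))) = -47813/4*1/7618 + 41803/((-137288/9*(-1/4882))) = -47813/30472 + 41803/(68644/21969) = -47813/30472 + 41803*(21969/68644) = -47813/30472 + 918370107/68644 = 6995322956233/522929992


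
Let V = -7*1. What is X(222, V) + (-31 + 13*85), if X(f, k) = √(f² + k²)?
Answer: 1074 + √49333 ≈ 1296.1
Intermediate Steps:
V = -7
X(222, V) + (-31 + 13*85) = √(222² + (-7)²) + (-31 + 13*85) = √(49284 + 49) + (-31 + 1105) = √49333 + 1074 = 1074 + √49333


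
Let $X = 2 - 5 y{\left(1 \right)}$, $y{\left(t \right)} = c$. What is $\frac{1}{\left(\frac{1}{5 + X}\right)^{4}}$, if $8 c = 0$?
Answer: $2401$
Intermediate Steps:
$c = 0$ ($c = \frac{1}{8} \cdot 0 = 0$)
$y{\left(t \right)} = 0$
$X = 2$ ($X = 2 - 0 = 2 + 0 = 2$)
$\frac{1}{\left(\frac{1}{5 + X}\right)^{4}} = \frac{1}{\left(\frac{1}{5 + 2}\right)^{4}} = \frac{1}{\left(\frac{1}{7}\right)^{4}} = \frac{1}{\frac{1}{2401}} = 2401$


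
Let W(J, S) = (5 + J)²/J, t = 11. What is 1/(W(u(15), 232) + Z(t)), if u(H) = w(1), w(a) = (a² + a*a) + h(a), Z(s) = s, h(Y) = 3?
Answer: 1/31 ≈ 0.032258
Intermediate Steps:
w(a) = 3 + 2*a² (w(a) = (a² + a*a) + 3 = (a² + a²) + 3 = 2*a² + 3 = 3 + 2*a²)
u(H) = 5 (u(H) = 3 + 2*1² = 3 + 2*1 = 3 + 2 = 5)
W(J, S) = (5 + J)²/J
1/(W(u(15), 232) + Z(t)) = 1/((5 + 5)²/5 + 11) = 1/((⅕)*10² + 11) = 1/((⅕)*100 + 11) = 1/(20 + 11) = 1/31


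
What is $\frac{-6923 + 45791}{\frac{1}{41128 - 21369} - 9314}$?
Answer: $- \frac{767992812}{184035325} \approx -4.1731$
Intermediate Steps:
$\frac{-6923 + 45791}{\frac{1}{41128 - 21369} - 9314} = \frac{38868}{\frac{1}{19759} - 9314} = \frac{38868}{- \frac{184035325}{19759}} = 38868 \left(- \frac{19759}{184035325}\right) = - \frac{767992812}{184035325}$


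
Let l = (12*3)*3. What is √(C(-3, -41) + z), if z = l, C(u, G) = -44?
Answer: 8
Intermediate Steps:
l = 108 (l = 36*3 = 108)
z = 108
√(C(-3, -41) + z) = √(-44 + 108) = √64 = 8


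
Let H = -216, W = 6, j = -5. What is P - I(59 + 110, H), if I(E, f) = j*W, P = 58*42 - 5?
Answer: 2461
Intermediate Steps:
P = 2431 (P = 2436 - 5 = 2431)
I(E, f) = -30 (I(E, f) = -5*6 = -30)
P - I(59 + 110, H) = 2431 - 1*(-30) = 2431 + 30 = 2461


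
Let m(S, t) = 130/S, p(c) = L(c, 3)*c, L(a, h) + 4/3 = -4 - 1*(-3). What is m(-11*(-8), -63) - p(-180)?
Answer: -18415/44 ≈ -418.52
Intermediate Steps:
L(a, h) = -7/3 (L(a, h) = -4/3 + (-4 - 1*(-3)) = -4/3 + (-4 + 3) = -4/3 - 1 = -7/3)
p(c) = -7*c/3
m(-11*(-8), -63) - p(-180) = 130/((-11*(-8))) - (-7)*(-180)/3 = 130/88 - 1*420 = 130*(1/88) - 420 = 65/44 - 420 = -18415/44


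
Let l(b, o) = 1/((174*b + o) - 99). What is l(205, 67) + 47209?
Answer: 1682434343/35638 ≈ 47209.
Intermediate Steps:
l(b, o) = 1/(-99 + o + 174*b) (l(b, o) = 1/((o + 174*b) - 99) = 1/(-99 + o + 174*b))
l(205, 67) + 47209 = 1/(-99 + 67 + 174*205) + 47209 = 1/(-99 + 67 + 35670) + 47209 = 1/35638 + 47209 = 1682434343/35638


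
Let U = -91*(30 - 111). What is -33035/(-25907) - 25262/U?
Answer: -58708807/27280071 ≈ -2.1521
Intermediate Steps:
U = 7371 (U = -91*(-81) = 7371)
-33035/(-25907) - 25262/U = -33035/(-25907) - 25262/7371 = -33035*(-1/25907) - 25262*1/7371 = 33035/25907 - 25262/7371 = -58708807/27280071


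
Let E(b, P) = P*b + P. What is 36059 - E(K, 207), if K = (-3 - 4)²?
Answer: 25709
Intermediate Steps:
K = 49 (K = (-7)² = 49)
E(b, P) = P + P*b
36059 - E(K, 207) = 36059 - 207*(1 + 49) = 36059 - 207*50 = 36059 - 1*10350 = 36059 - 10350 = 25709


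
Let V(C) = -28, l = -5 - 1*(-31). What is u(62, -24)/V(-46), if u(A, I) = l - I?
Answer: -25/14 ≈ -1.7857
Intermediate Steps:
l = 26 (l = -5 + 31 = 26)
u(A, I) = 26 - I
u(62, -24)/V(-46) = (26 - 1*(-24))/(-28) = (26 + 24)*(-1/28) = 50*(-1/28) = -25/14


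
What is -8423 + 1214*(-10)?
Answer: -20563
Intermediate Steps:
-8423 + 1214*(-10) = -8423 - 12140 = -20563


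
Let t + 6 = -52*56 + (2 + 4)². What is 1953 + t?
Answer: -929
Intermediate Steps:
t = -2882 (t = -6 + (-52*56 + (2 + 4)²) = -6 + (-2912 + 6²) = -6 + (-2912 + 36) = -6 - 2876 = -2882)
1953 + t = 1953 - 2882 = -929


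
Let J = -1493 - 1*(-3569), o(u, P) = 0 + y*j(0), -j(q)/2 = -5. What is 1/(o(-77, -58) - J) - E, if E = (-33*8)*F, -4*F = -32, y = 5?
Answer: 4278911/2026 ≈ 2112.0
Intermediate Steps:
j(q) = 10 (j(q) = -2*(-5) = 10)
o(u, P) = 50 (o(u, P) = 0 + 5*10 = 0 + 50 = 50)
F = 8 (F = -¼*(-32) = 8)
J = 2076 (J = -1493 + 3569 = 2076)
E = -2112 (E = -33*8*8 = -264*8 = -2112)
1/(o(-77, -58) - J) - E = 1/(50 - 1*2076) - 1*(-2112) = 1/(50 - 2076) + 2112 = 1/(-2026) + 2112 = -1/2026 + 2112 = 4278911/2026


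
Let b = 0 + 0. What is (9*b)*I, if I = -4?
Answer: 0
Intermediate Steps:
b = 0
(9*b)*I = (9*0)*(-4) = 0*(-4) = 0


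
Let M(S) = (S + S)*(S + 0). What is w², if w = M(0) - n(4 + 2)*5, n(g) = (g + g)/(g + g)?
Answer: 25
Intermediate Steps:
M(S) = 2*S² (M(S) = (2*S)*S = 2*S²)
n(g) = 1 (n(g) = (2*g)/((2*g)) = (2*g)*(1/(2*g)) = 1)
w = -5 (w = 2*0² - 5 = 2*0 - 1*5 = 0 - 5 = -5)
w² = (-5)² = 25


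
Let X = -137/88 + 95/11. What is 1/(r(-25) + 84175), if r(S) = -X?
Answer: 88/7406777 ≈ 1.1881e-5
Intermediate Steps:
X = 623/88 (X = -137*1/88 + 95*(1/11) = -137/88 + 95/11 = 623/88 ≈ 7.0795)
r(S) = -623/88 (r(S) = -1*623/88 = -623/88)
1/(r(-25) + 84175) = 1/(-623/88 + 84175) = 1/(7406777/88) = 88/7406777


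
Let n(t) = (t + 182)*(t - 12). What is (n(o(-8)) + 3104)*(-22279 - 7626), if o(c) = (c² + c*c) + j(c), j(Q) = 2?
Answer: -1193807600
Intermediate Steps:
o(c) = 2 + 2*c² (o(c) = (c² + c*c) + 2 = (c² + c²) + 2 = 2*c² + 2 = 2 + 2*c²)
n(t) = (-12 + t)*(182 + t) (n(t) = (182 + t)*(-12 + t) = (-12 + t)*(182 + t))
(n(o(-8)) + 3104)*(-22279 - 7626) = ((-2184 + (2 + 2*(-8)²)² + 170*(2 + 2*(-8)²)) + 3104)*(-22279 - 7626) = ((-2184 + (2 + 2*64)² + 170*(2 + 2*64)) + 3104)*(-29905) = ((-2184 + (2 + 128)² + 170*(2 + 128)) + 3104)*(-29905) = ((-2184 + 130² + 170*130) + 3104)*(-29905) = ((-2184 + 16900 + 22100) + 3104)*(-29905) = (36816 + 3104)*(-29905) = 39920*(-29905) = -1193807600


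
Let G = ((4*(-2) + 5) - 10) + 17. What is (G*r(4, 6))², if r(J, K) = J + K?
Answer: 1600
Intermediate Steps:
G = 4 (G = ((-8 + 5) - 10) + 17 = (-3 - 10) + 17 = -13 + 17 = 4)
(G*r(4, 6))² = (4*(4 + 6))² = (4*10)² = 40² = 1600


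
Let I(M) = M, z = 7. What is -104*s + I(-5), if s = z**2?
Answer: -5101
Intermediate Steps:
s = 49 (s = 7**2 = 49)
-104*s + I(-5) = -104*49 - 5 = -5096 - 5 = -5101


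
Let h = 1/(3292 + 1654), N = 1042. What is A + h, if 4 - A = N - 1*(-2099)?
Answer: -15515601/4946 ≈ -3137.0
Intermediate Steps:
h = 1/4946 ≈ 0.00020218
A = -3137 (A = 4 - (1042 - 1*(-2099)) = 4 - (1042 + 2099) = 4 - 1*3141 = 4 - 3141 = -3137)
A + h = -3137 + 1/4946 = -15515601/4946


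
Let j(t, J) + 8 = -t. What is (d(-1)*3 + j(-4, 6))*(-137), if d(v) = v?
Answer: 959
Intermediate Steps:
j(t, J) = -8 - t
(d(-1)*3 + j(-4, 6))*(-137) = (-1*3 + (-8 - 1*(-4)))*(-137) = (-3 + (-8 + 4))*(-137) = (-3 - 4)*(-137) = -7*(-137) = 959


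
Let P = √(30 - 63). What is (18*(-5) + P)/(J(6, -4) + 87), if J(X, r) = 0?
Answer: -30/29 + I*√33/87 ≈ -1.0345 + 0.066029*I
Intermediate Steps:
P = I*√33 (P = √(-33) = I*√33 ≈ 5.7446*I)
(18*(-5) + P)/(J(6, -4) + 87) = (18*(-5) + I*√33)/(0 + 87) = (-90 + I*√33)/87 = -30/29 + I*√33/87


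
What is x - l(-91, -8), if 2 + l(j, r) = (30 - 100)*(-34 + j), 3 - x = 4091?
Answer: -12836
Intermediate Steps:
x = -4088 (x = 3 - 1*4091 = 3 - 4091 = -4088)
l(j, r) = 2378 - 70*j (l(j, r) = -2 + (30 - 100)*(-34 + j) = -2 - 70*(-34 + j) = -2 + (2380 - 70*j) = 2378 - 70*j)
x - l(-91, -8) = -4088 - (2378 - 70*(-91)) = -4088 - (2378 + 6370) = -4088 - 1*8748 = -4088 - 8748 = -12836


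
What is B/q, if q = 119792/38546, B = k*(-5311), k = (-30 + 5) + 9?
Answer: 204717806/7487 ≈ 27343.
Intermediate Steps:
k = -16 (k = -25 + 9 = -16)
B = 84976 (B = -16*(-5311) = 84976)
q = 59896/19273 (q = 119792*(1/38546) = 59896/19273 ≈ 3.1078)
B/q = 84976/(59896/19273) = 84976*(19273/59896) = 204717806/7487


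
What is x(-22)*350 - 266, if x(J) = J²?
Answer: 169134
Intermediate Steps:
x(-22)*350 - 266 = (-22)²*350 - 266 = 484*350 - 266 = 169400 - 266 = 169134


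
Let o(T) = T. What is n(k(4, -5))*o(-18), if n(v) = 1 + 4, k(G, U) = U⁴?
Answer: -90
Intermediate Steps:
n(v) = 5
n(k(4, -5))*o(-18) = 5*(-18) = -90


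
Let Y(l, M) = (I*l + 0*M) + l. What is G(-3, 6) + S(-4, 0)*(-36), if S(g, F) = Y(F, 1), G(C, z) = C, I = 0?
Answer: -3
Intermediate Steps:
Y(l, M) = l (Y(l, M) = (0*l + 0*M) + l = (0 + 0) + l = 0 + l = l)
S(g, F) = F
G(-3, 6) + S(-4, 0)*(-36) = -3 + 0*(-36) = -3 + 0 = -3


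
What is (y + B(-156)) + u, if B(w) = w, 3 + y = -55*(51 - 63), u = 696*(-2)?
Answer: -891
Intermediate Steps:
u = -1392
y = 657 (y = -3 - 55*(51 - 63) = -3 - 55*(-12) = -3 + 660 = 657)
(y + B(-156)) + u = (657 - 156) - 1392 = 501 - 1392 = -891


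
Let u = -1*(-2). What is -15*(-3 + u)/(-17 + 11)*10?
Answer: -25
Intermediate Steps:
u = 2
-15*(-3 + u)/(-17 + 11)*10 = -15*(-3 + 2)/(-17 + 11)*10 = -(-15)/(-6)*10 = -(-15)*(-1)/6*10 = -15*⅙*10 = -5/2*10 = -25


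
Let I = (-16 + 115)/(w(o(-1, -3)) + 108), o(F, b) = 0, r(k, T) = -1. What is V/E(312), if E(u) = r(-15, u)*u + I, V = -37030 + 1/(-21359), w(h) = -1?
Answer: 28209614499/236978105 ≈ 119.04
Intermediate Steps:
I = 99/107 (I = (-16 + 115)/(-1 + 108) = 99/107 ≈ 0.92523)
V = -790923771/21359 (V = -37030 - 1/21359 = -790923771/21359 ≈ -37030.)
E(u) = 99/107 - u (E(u) = -u + 99/107 = 99/107 - u)
V/E(312) = -790923771/(21359*(99/107 - 1*312)) = -790923771/(21359*(99/107 - 312)) = -790923771/(21359*(-33285/107)) = -790923771/21359*(-107/33285) = 28209614499/236978105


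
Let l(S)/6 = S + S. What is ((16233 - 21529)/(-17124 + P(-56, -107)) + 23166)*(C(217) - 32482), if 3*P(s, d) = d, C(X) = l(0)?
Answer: -38737331653764/51479 ≈ -7.5249e+8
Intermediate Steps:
l(S) = 12*S (l(S) = 6*(S + S) = 6*(2*S) = 12*S)
C(X) = 0 (C(X) = 12*0 = 0)
P(s, d) = d/3
((16233 - 21529)/(-17124 + P(-56, -107)) + 23166)*(C(217) - 32482) = ((16233 - 21529)/(-17124 + (⅓)*(-107)) + 23166)*(0 - 32482) = (-5296/(-17124 - 107/3) + 23166)*(-32482) = (-5296/(-51479/3) + 23166)*(-32482) = (-5296*(-3/51479) + 23166)*(-32482) = (15888/51479 + 23166)*(-32482) = (1192578402/51479)*(-32482) = -38737331653764/51479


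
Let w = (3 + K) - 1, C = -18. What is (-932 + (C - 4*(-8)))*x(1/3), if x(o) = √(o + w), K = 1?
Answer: -306*√30 ≈ -1676.0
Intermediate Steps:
w = 3 (w = (3 + 1) - 1 = 4 - 1 = 3)
x(o) = √(3 + o) (x(o) = √(o + 3) = √(3 + o))
(-932 + (C - 4*(-8)))*x(1/3) = (-932 + (-18 - 4*(-8)))*√(3 + 1/3) = (-932 + (-18 + 32))*√(3 + ⅓) = (-932 + 14)*√(10/3) = -306*√30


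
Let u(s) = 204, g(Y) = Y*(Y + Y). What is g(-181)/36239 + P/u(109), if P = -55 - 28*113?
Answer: -34428951/2464252 ≈ -13.971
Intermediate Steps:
g(Y) = 2*Y² (g(Y) = Y*(2*Y) = 2*Y²)
P = -3219 (P = -55 - 3164 = -3219)
g(-181)/36239 + P/u(109) = (2*(-181)²)/36239 - 3219/204 = (2*32761)*(1/36239) - 3219*1/204 = 65522*(1/36239) - 1073/68 = 65522/36239 - 1073/68 = -34428951/2464252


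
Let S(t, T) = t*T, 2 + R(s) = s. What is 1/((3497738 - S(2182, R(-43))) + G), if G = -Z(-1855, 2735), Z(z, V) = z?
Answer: 1/3597783 ≈ 2.7795e-7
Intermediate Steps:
R(s) = -2 + s
S(t, T) = T*t
G = 1855 (G = -1*(-1855) = 1855)
1/((3497738 - S(2182, R(-43))) + G) = 1/((3497738 - (-2 - 43)*2182) + 1855) = 1/((3497738 - (-45)*2182) + 1855) = 1/((3497738 - 1*(-98190)) + 1855) = 1/((3497738 + 98190) + 1855) = 1/(3595928 + 1855) = 1/3597783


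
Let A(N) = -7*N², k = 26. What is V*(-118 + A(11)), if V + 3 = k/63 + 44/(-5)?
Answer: 692291/63 ≈ 10989.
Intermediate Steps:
V = -3587/315 (V = -3 + (26/63 + 44/(-5)) = -3 + (26*(1/63) + 44*(-⅕)) = -3 + (26/63 - 44/5) = -3 - 2642/315 = -3587/315 ≈ -11.387)
V*(-118 + A(11)) = -3587*(-118 - 7*11²)/315 = -3587*(-118 - 7*121)/315 = -3587*(-118 - 847)/315 = -3587/315*(-965) = 692291/63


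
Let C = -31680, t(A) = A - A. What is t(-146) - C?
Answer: 31680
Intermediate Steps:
t(A) = 0
t(-146) - C = 0 - 1*(-31680) = 0 + 31680 = 31680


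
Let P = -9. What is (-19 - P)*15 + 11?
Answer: -139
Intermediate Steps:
(-19 - P)*15 + 11 = (-19 - 1*(-9))*15 + 11 = (-19 + 9)*15 + 11 = -10*15 + 11 = -150 + 11 = -139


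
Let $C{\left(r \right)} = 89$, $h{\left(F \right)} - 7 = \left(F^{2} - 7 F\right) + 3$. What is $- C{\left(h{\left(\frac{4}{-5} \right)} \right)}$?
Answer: $-89$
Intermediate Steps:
$h{\left(F \right)} = 10 + F^{2} - 7 F$ ($h{\left(F \right)} = 7 + \left(\left(F^{2} - 7 F\right) + 3\right) = 7 + \left(3 + F^{2} - 7 F\right) = 10 + F^{2} - 7 F$)
$- C{\left(h{\left(\frac{4}{-5} \right)} \right)} = \left(-1\right) 89 = -89$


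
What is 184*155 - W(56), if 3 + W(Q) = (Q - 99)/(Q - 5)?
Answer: 1454716/51 ≈ 28524.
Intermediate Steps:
W(Q) = -3 + (-99 + Q)/(-5 + Q) (W(Q) = -3 + (Q - 99)/(Q - 5) = -3 + (-99 + Q)/(-5 + Q))
184*155 - W(56) = 184*155 - 2*(-42 - 1*56)/(-5 + 56) = 28520 - 2*(-42 - 56)/51 = 28520 - 2*(-98)/51 = 28520 - 1*(-196/51) = 28520 + 196/51 = 1454716/51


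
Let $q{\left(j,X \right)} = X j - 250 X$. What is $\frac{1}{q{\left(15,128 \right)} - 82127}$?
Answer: $- \frac{1}{112207} \approx -8.9121 \cdot 10^{-6}$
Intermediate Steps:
$q{\left(j,X \right)} = - 250 X + X j$
$\frac{1}{q{\left(15,128 \right)} - 82127} = \frac{1}{128 \left(-250 + 15\right) - 82127} = \frac{1}{128 \left(-235\right) - 82127} = \frac{1}{-30080 - 82127} = \frac{1}{-112207} = - \frac{1}{112207}$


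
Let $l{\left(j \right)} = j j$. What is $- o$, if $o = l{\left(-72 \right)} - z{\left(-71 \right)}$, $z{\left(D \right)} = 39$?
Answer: $-5145$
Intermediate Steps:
$l{\left(j \right)} = j^{2}$
$o = 5145$ ($o = \left(-72\right)^{2} - 39 = 5184 - 39 = 5145$)
$- o = \left(-1\right) 5145 = -5145$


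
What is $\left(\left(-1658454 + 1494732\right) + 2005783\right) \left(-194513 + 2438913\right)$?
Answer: $4134321708400$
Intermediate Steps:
$\left(\left(-1658454 + 1494732\right) + 2005783\right) \left(-194513 + 2438913\right) = \left(-163722 + 2005783\right) 2244400 = 1842061 \cdot 2244400 = 4134321708400$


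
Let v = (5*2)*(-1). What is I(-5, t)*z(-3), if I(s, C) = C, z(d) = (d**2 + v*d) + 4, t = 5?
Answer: 215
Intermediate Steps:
v = -10 (v = 10*(-1) = -10)
z(d) = 4 + d**2 - 10*d (z(d) = (d**2 - 10*d) + 4 = 4 + d**2 - 10*d)
I(-5, t)*z(-3) = 5*(4 + (-3)**2 - 10*(-3)) = 5*(4 + 9 + 30) = 5*43 = 215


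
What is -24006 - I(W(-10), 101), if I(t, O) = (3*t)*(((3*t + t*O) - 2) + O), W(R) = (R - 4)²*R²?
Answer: -119863765206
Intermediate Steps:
W(R) = R²*(-4 + R)² (W(R) = (-4 + R)²*R² = R²*(-4 + R)²)
I(t, O) = 3*t*(-2 + O + 3*t + O*t) (I(t, O) = (3*t)*(((3*t + O*t) - 2) + O) = (3*t)*((-2 + 3*t + O*t) + O) = (3*t)*(-2 + O + 3*t + O*t) = 3*t*(-2 + O + 3*t + O*t))
-24006 - I(W(-10), 101) = -24006 - 3*(-10)²*(-4 - 10)²*(-2 + 101 + 3*((-10)²*(-4 - 10)²) + 101*((-10)²*(-4 - 10)²)) = -24006 - 3*100*(-14)²*(-2 + 101 + 3*(100*(-14)²) + 101*(100*(-14)²)) = -24006 - 3*100*196*(-2 + 101 + 3*(100*196) + 101*(100*196)) = -24006 - 3*19600*(-2 + 101 + 3*19600 + 101*19600) = -24006 - 3*19600*(-2 + 101 + 58800 + 1979600) = -24006 - 3*19600*2038499 = -24006 - 1*119863741200 = -24006 - 119863741200 = -119863765206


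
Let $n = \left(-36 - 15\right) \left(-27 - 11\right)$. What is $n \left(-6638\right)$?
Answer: $-12864444$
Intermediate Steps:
$n = 1938$ ($n = \left(-51\right) \left(-38\right) = 1938$)
$n \left(-6638\right) = 1938 \left(-6638\right) = -12864444$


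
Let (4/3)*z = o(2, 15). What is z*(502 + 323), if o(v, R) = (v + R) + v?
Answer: 47025/4 ≈ 11756.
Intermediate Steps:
o(v, R) = R + 2*v (o(v, R) = (R + v) + v = R + 2*v)
z = 57/4 (z = 3*(15 + 2*2)/4 = 3*(15 + 4)/4 = (¾)*19 = 57/4 ≈ 14.250)
z*(502 + 323) = 57*(502 + 323)/4 = (57/4)*825 = 47025/4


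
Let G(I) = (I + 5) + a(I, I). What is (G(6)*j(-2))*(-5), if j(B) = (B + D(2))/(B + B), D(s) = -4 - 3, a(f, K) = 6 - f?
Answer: -495/4 ≈ -123.75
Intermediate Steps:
D(s) = -7
j(B) = (-7 + B)/(2*B) (j(B) = (B - 7)/(B + B) = (-7 + B)/((2*B)) = (-7 + B)*(1/(2*B)) = (-7 + B)/(2*B))
G(I) = 11 (G(I) = (I + 5) + (6 - I) = (5 + I) + (6 - I) = 11)
(G(6)*j(-2))*(-5) = (11*((½)*(-7 - 2)/(-2)))*(-5) = (11*((½)*(-½)*(-9)))*(-5) = (11*(9/4))*(-5) = (99/4)*(-5) = -495/4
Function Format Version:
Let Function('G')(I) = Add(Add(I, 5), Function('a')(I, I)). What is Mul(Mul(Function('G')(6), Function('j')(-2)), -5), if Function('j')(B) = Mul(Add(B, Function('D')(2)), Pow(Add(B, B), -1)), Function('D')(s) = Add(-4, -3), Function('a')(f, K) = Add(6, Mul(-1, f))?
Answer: Rational(-495, 4) ≈ -123.75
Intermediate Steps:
Function('D')(s) = -7
Function('j')(B) = Mul(Rational(1, 2), Pow(B, -1), Add(-7, B)) (Function('j')(B) = Mul(Add(B, -7), Pow(Add(B, B), -1)) = Mul(Add(-7, B), Pow(Mul(2, B), -1)) = Mul(Add(-7, B), Mul(Rational(1, 2), Pow(B, -1))) = Mul(Rational(1, 2), Pow(B, -1), Add(-7, B)))
Function('G')(I) = 11 (Function('G')(I) = Add(Add(I, 5), Add(6, Mul(-1, I))) = Add(Add(5, I), Add(6, Mul(-1, I))) = 11)
Mul(Mul(Function('G')(6), Function('j')(-2)), -5) = Mul(Mul(11, Mul(Rational(1, 2), Pow(-2, -1), Add(-7, -2))), -5) = Mul(Mul(11, Mul(Rational(1, 2), Rational(-1, 2), -9)), -5) = Mul(Mul(11, Rational(9, 4)), -5) = Mul(Rational(99, 4), -5) = Rational(-495, 4)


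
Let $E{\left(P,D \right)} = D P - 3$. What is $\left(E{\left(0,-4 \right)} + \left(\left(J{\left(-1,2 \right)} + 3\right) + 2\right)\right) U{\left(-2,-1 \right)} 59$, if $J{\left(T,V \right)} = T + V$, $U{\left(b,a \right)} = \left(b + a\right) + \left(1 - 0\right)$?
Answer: $-354$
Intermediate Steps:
$E{\left(P,D \right)} = -3 + D P$
$U{\left(b,a \right)} = 1 + a + b$ ($U{\left(b,a \right)} = \left(a + b\right) + \left(1 + 0\right) = \left(a + b\right) + 1 = 1 + a + b$)
$\left(E{\left(0,-4 \right)} + \left(\left(J{\left(-1,2 \right)} + 3\right) + 2\right)\right) U{\left(-2,-1 \right)} 59 = \left(\left(-3 - 0\right) + \left(\left(\left(-1 + 2\right) + 3\right) + 2\right)\right) \left(1 - 1 - 2\right) 59 = \left(\left(-3 + 0\right) + \left(\left(1 + 3\right) + 2\right)\right) \left(-2\right) 59 = \left(-3 + \left(4 + 2\right)\right) \left(-2\right) 59 = \left(-3 + 6\right) \left(-2\right) 59 = 3 \left(-2\right) 59 = \left(-6\right) 59 = -354$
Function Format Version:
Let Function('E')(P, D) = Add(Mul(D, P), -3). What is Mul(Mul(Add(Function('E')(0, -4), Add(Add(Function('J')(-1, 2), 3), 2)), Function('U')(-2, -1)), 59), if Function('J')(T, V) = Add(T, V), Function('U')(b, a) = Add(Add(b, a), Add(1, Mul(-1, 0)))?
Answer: -354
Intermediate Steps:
Function('E')(P, D) = Add(-3, Mul(D, P))
Function('U')(b, a) = Add(1, a, b) (Function('U')(b, a) = Add(Add(a, b), Add(1, 0)) = Add(Add(a, b), 1) = Add(1, a, b))
Mul(Mul(Add(Function('E')(0, -4), Add(Add(Function('J')(-1, 2), 3), 2)), Function('U')(-2, -1)), 59) = Mul(Mul(Add(Add(-3, Mul(-4, 0)), Add(Add(Add(-1, 2), 3), 2)), Add(1, -1, -2)), 59) = Mul(Mul(Add(Add(-3, 0), Add(Add(1, 3), 2)), -2), 59) = Mul(Mul(Add(-3, Add(4, 2)), -2), 59) = Mul(Mul(Add(-3, 6), -2), 59) = Mul(Mul(3, -2), 59) = Mul(-6, 59) = -354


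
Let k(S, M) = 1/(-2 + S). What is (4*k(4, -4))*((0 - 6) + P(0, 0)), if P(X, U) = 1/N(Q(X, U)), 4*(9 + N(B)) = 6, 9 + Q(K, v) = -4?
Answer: -184/15 ≈ -12.267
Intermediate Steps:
Q(K, v) = -13 (Q(K, v) = -9 - 4 = -13)
N(B) = -15/2 (N(B) = -9 + (¼)*6 = -9 + 3/2 = -15/2)
P(X, U) = -2/15 (P(X, U) = 1/(-15/2) = -2/15)
(4*k(4, -4))*((0 - 6) + P(0, 0)) = (4/(-2 + 4))*((0 - 6) - 2/15) = (4/2)*(-6 - 2/15) = (4*(½))*(-92/15) = 2*(-92/15) = -184/15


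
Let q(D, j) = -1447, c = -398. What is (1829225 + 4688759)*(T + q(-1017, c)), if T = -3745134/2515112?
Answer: -2968218377096104/314389 ≈ -9.4412e+9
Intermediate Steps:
T = -1872567/1257556 (T = -3745134*1/2515112 = -1872567/1257556 ≈ -1.4891)
(1829225 + 4688759)*(T + q(-1017, c)) = (1829225 + 4688759)*(-1872567/1257556 - 1447) = 6517984*(-1821556099/1257556) = -2968218377096104/314389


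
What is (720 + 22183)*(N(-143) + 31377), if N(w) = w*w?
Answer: 1186970878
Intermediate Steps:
N(w) = w²
(720 + 22183)*(N(-143) + 31377) = (720 + 22183)*((-143)² + 31377) = 22903*(20449 + 31377) = 22903*51826 = 1186970878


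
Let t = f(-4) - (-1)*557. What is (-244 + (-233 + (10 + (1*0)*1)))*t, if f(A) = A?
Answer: -258251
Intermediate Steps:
t = 553 (t = -4 - (-1)*557 = -4 - 1*(-557) = -4 + 557 = 553)
(-244 + (-233 + (10 + (1*0)*1)))*t = (-244 + (-233 + (10 + (1*0)*1)))*553 = (-244 + (-233 + (10 + 0*1)))*553 = (-244 + (-233 + (10 + 0)))*553 = (-244 + (-233 + 10))*553 = (-244 - 223)*553 = -467*553 = -258251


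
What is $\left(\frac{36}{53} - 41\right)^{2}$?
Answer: $\frac{4566769}{2809} \approx 1625.8$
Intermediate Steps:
$\left(\frac{36}{53} - 41\right)^{2} = \left(- \frac{2137}{53}\right)^{2} = \frac{4566769}{2809}$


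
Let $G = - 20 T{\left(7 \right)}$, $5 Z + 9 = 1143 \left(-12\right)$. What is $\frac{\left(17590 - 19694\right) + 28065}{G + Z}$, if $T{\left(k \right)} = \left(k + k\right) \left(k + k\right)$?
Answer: $- \frac{25961}{6665} \approx -3.8951$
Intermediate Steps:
$T{\left(k \right)} = 4 k^{2}$ ($T{\left(k \right)} = 2 k 2 k = 4 k^{2}$)
$Z = -2745$ ($Z = - \frac{9}{5} + \frac{1143 \left(-12\right)}{5} = - \frac{9}{5} + \frac{1}{5} \left(-13716\right) = - \frac{9}{5} - \frac{13716}{5} = -2745$)
$G = -3920$ ($G = - 20 \cdot 4 \cdot 7^{2} = - 20 \cdot 4 \cdot 49 = \left(-20\right) 196 = -3920$)
$\frac{\left(17590 - 19694\right) + 28065}{G + Z} = \frac{\left(17590 - 19694\right) + 28065}{-3920 - 2745} = \frac{\left(17590 - 19694\right) + 28065}{-6665} = \left(-2104 + 28065\right) \left(- \frac{1}{6665}\right) = 25961 \left(- \frac{1}{6665}\right) = - \frac{25961}{6665}$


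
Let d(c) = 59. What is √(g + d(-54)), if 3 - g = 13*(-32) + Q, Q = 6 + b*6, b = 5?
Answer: √442 ≈ 21.024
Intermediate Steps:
Q = 36 (Q = 6 + 5*6 = 6 + 30 = 36)
g = 383 (g = 3 - (13*(-32) + 36) = 3 - (-416 + 36) = 3 - 1*(-380) = 3 + 380 = 383)
√(g + d(-54)) = √(383 + 59) = √442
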